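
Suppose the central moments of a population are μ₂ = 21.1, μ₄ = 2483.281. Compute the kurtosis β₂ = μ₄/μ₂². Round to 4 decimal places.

5.5778

μ₂² = 21.1² = 445.21000
μ₄/μ₂² = 2483.281 / 445.21000 = 5.57777
β₂ ≈ 5.5778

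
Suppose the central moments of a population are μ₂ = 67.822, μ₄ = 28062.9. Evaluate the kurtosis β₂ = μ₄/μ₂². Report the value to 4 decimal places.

6.1009

μ₂² = 67.822² = 4599.82368
μ₄/μ₂² = 28062.9 / 4599.82368 = 6.10086
β₂ ≈ 6.1009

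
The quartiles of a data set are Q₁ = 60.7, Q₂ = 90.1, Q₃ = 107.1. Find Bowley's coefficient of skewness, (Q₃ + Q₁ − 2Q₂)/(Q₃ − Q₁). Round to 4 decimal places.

-0.2672

numerator: Q₃ + Q₁ − 2Q₂ = 107.1 + 60.7 − 2×90.1 = -12.4000
denominator: Q₃ − Q₁ = 107.1 − 60.7 = 46.4000
Bowley skewness = -12.4000 / 46.4000 ≈ -0.2672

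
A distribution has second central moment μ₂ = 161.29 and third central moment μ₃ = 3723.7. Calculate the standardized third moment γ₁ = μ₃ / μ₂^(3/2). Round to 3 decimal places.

1.818

σ = √μ₂ = √161.29 = 12.70000
σ³ = μ₂^(3/2) = 2048.38300
γ₁ = μ₃/σ³ = 3723.7 / 2048.38300 ≈ 1.818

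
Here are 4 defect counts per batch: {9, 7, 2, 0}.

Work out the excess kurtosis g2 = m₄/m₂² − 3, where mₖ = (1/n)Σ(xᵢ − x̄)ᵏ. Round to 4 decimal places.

-1.7209

x̄ = 4.5000
Σ(xᵢ − x̄)² = 53.0000 ⇒ m₂ = 13.25000
Σ(xᵢ − x̄)⁴ = 898.2500 ⇒ m₄ = 224.56250
m₂² = 175.56250
g2 = m₄/m₂² − 3 = 1.27910 − 3 ≈ -1.7209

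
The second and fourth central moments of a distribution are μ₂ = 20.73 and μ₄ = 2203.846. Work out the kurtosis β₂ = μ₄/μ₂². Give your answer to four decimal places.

μ₂² = 20.73² = 429.73290
μ₄/μ₂² = 2203.846 / 429.73290 = 5.12841
β₂ ≈ 5.1284

5.1284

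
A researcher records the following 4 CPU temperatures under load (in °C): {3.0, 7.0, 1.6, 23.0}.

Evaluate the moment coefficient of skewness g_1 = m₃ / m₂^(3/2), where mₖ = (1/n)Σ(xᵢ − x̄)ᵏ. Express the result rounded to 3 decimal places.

x̄ = (3.0 + 7.0 + 1.6 + 23.0) / 4 = 8.6500
deviations (xᵢ − x̄): -5.6500, -1.6500, -7.0500, 14.3500
Σ(xᵢ − x̄)² = 290.2700 ⇒ m₂ = 290.2700/4 = 72.56750
Σ(xᵢ − x̄)³ = 2419.7310 ⇒ m₃ = 2419.7310/4 = 604.93275
m₂^(3/2) = 72.56750^(1.5) = 618.17757
g_1 = m₃ / m₂^(3/2) = 604.93275 / 618.17757 ≈ 0.979

0.979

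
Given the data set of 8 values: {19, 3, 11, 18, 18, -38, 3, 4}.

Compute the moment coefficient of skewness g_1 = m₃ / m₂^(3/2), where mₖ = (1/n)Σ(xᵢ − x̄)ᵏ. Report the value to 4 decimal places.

-1.6637

x̄ = (19 + 3 + 11 + 18 + 18 - 38 + 3 + 4) / 8 = 4.7500
deviations (xᵢ − x̄): 14.2500, -1.7500, 6.2500, 13.2500, 13.2500, -42.7500, -1.7500, -0.7500
Σ(xᵢ − x̄)² = 2427.5000 ⇒ m₂ = 2427.5000/8 = 303.43750
Σ(xᵢ − x̄)³ = -70349.2500 ⇒ m₃ = -70349.2500/8 = -8793.65625
m₂^(3/2) = 303.43750^(1.5) = 5285.71664
g_1 = m₃ / m₂^(3/2) = -8793.65625 / 5285.71664 ≈ -1.6637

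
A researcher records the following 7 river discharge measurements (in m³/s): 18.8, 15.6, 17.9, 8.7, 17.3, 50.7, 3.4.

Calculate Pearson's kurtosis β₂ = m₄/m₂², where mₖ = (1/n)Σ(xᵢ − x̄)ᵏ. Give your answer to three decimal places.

x̄ = 18.9143
Σ(xᵢ − x̄)² = 1369.9886 ⇒ m₂ = 195.71265
Σ(xᵢ − x̄)⁴ = 1089716.7556 ⇒ m₄ = 155673.82223
m₂² = 38303.44257
β₂ = m₄/m₂² = 155673.82223 / 38303.44257 ≈ 4.064

4.064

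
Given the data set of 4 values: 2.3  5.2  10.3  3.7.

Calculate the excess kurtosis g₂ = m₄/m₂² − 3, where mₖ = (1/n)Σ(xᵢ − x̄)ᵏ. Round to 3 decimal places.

-0.947

x̄ = 5.3750
Σ(xᵢ − x̄)² = 36.5475 ⇒ m₂ = 9.13688
Σ(xᵢ − x̄)⁴ = 685.6167 ⇒ m₄ = 171.40416
m₂² = 83.48248
g₂ = m₄/m₂² − 3 = 2.05318 − 3 ≈ -0.947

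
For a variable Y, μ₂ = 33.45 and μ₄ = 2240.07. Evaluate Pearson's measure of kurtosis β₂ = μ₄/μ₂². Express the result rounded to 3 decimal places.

2.002

μ₂² = 33.45² = 1118.90250
μ₄/μ₂² = 2240.07 / 1118.90250 = 2.00202
β₂ ≈ 2.002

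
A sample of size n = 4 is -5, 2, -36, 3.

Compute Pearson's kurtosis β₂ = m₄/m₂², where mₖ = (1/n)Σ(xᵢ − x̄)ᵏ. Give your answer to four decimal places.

x̄ = -9.0000
Σ(xᵢ − x̄)² = 1010.0000 ⇒ m₂ = 252.50000
Σ(xᵢ − x̄)⁴ = 567074.0000 ⇒ m₄ = 141768.50000
m₂² = 63756.25000
β₂ = m₄/m₂² = 141768.50000 / 63756.25000 ≈ 2.2236

2.2236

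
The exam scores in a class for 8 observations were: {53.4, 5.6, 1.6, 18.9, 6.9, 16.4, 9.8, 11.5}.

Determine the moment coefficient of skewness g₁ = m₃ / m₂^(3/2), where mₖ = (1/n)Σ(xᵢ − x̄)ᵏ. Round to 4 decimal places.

1.7549

x̄ = (53.4 + 5.6 + 1.6 + 18.9 + 6.9 + 16.4 + 9.8 + 11.5) / 8 = 15.5125
deviations (xᵢ − x̄): 37.8875, -9.9125, -13.9125, 3.3875, -8.6125, 0.8875, -5.7125, -4.0125
Σ(xᵢ − x̄)² = 1862.4488 ⇒ m₂ = 1862.4488/8 = 232.80609
Σ(xᵢ − x̄)³ = 49868.9632 ⇒ m₃ = 49868.9632/8 = 6233.62039
m₂^(3/2) = 232.80609^(1.5) = 3552.15179
g₁ = m₃ / m₂^(3/2) = 6233.62039 / 3552.15179 ≈ 1.7549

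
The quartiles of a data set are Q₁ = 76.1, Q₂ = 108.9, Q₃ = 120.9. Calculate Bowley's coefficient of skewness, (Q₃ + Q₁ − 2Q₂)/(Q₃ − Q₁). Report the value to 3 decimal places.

-0.464

numerator: Q₃ + Q₁ − 2Q₂ = 120.9 + 76.1 − 2×108.9 = -20.8000
denominator: Q₃ − Q₁ = 120.9 − 76.1 = 44.8000
Bowley skewness = -20.8000 / 44.8000 ≈ -0.464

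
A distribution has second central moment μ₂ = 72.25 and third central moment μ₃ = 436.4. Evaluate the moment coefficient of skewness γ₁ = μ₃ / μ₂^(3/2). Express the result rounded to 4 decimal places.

σ = √μ₂ = √72.25 = 8.50000
σ³ = μ₂^(3/2) = 614.12500
γ₁ = μ₃/σ³ = 436.4 / 614.12500 ≈ 0.7106

0.7106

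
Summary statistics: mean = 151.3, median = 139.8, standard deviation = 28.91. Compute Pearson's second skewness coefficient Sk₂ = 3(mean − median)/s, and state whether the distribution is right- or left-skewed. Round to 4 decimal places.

Sk₂ = 3(151.3 − 139.8) / 28.91 = 3 × 11.5000 / 28.91
    = 34.5000 / 28.91 ≈ 1.1934
Sk₂ > 0 ⇒ mean > median ⇒ right-skewed (positive skew).

1.1934, right-skewed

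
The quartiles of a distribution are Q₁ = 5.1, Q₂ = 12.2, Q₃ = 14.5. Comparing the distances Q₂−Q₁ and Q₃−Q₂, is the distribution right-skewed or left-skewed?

Q₂ − Q₁ = 7.1;  Q₃ − Q₂ = 2.3
Q₂ − Q₁ > Q₃ − Q₂ ⇒ the lower half is more spread out ⇒ left-skewed.

left-skewed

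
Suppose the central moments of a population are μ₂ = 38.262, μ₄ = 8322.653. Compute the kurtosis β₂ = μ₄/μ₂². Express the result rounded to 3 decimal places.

5.685

μ₂² = 38.262² = 1463.98064
μ₄/μ₂² = 8322.653 / 1463.98064 = 5.68495
β₂ ≈ 5.685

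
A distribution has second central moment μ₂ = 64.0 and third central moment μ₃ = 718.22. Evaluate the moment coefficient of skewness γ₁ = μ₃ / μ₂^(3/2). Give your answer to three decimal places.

σ = √μ₂ = √64.0 = 8.00000
σ³ = μ₂^(3/2) = 512.00000
γ₁ = μ₃/σ³ = 718.22 / 512.00000 ≈ 1.403

1.403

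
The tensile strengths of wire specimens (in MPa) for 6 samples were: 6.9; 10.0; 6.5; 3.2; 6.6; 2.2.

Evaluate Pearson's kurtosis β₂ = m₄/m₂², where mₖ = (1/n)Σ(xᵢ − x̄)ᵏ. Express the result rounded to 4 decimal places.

2.0028

x̄ = 5.9000
Σ(xᵢ − x̄)² = 39.6400 ⇒ m₂ = 6.60667
Σ(xᵢ − x̄)⁴ = 524.5060 ⇒ m₄ = 87.41767
m₂² = 43.64804
β₂ = m₄/m₂² = 87.41767 / 43.64804 ≈ 2.0028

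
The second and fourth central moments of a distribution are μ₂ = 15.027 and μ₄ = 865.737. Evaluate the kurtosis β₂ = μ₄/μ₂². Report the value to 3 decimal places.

μ₂² = 15.027² = 225.81073
μ₄/μ₂² = 865.737 / 225.81073 = 3.83391
β₂ ≈ 3.834

3.834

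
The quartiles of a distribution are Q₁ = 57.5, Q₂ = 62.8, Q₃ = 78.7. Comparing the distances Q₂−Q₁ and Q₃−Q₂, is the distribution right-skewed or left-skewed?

Q₂ − Q₁ = 5.3;  Q₃ − Q₂ = 15.9
Q₃ − Q₂ > Q₂ − Q₁ ⇒ the upper half is more spread out ⇒ right-skewed.

right-skewed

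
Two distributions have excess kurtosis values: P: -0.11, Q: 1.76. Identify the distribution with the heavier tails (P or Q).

Q

Higher excess kurtosis ⇒ heavier tails relative to the normal distribution.
-0.11 vs 1.76: the larger is 1.76, so Q has heavier tails. (Q is leptokurtic — heavier-than-normal tails; the other is platykurtic.)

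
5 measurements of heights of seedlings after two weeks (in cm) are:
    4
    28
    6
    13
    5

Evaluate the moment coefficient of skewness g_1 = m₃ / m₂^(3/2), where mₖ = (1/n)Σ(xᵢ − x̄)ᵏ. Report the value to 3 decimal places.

1.105

x̄ = (4 + 28 + 6 + 13 + 5) / 5 = 11.2000
deviations (xᵢ − x̄): -7.2000, 16.8000, -5.2000, 1.8000, -6.2000
Σ(xᵢ − x̄)² = 402.8000 ⇒ m₂ = 402.8000/5 = 80.56000
Σ(xᵢ − x̄)³ = 3995.2800 ⇒ m₃ = 3995.2800/5 = 799.05600
m₂^(3/2) = 80.56000^(1.5) = 723.06807
g_1 = m₃ / m₂^(3/2) = 799.05600 / 723.06807 ≈ 1.105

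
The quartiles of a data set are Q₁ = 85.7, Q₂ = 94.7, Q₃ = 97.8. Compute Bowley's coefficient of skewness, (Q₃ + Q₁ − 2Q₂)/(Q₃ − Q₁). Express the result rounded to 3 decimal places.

numerator: Q₃ + Q₁ − 2Q₂ = 97.8 + 85.7 − 2×94.7 = -5.9000
denominator: Q₃ − Q₁ = 97.8 − 85.7 = 12.1000
Bowley skewness = -5.9000 / 12.1000 ≈ -0.488

-0.488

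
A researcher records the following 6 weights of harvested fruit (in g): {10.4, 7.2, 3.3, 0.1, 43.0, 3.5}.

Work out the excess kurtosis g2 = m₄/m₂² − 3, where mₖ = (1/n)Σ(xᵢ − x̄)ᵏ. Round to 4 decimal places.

x̄ = 11.2500
Σ(xᵢ − x̄)² = 1272.7750 ⇒ m₂ = 212.12917
Σ(xᵢ − x̄)⁴ = 1039517.7118 ⇒ m₄ = 173252.95197
m₂² = 44998.78335
g2 = m₄/m₂² − 3 = 3.85017 − 3 ≈ 0.8502

0.8502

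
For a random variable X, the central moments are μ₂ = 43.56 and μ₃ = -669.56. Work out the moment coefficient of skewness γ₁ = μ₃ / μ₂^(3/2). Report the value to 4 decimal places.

-2.3289

σ = √μ₂ = √43.56 = 6.60000
σ³ = μ₂^(3/2) = 287.49600
γ₁ = μ₃/σ³ = -669.56 / 287.49600 ≈ -2.3289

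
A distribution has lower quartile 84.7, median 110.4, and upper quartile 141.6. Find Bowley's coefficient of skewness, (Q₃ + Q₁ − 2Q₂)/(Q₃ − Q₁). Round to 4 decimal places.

0.0967

numerator: Q₃ + Q₁ − 2Q₂ = 141.6 + 84.7 − 2×110.4 = 5.5000
denominator: Q₃ − Q₁ = 141.6 − 84.7 = 56.9000
Bowley skewness = 5.5000 / 56.9000 ≈ 0.0967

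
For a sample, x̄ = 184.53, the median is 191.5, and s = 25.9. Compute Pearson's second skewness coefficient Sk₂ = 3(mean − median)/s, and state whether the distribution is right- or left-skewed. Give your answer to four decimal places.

Sk₂ = 3(184.53 − 191.5) / 25.9 = 3 × -6.9700 / 25.9
    = -20.9100 / 25.9 ≈ -0.8073
Sk₂ < 0 ⇒ mean < median ⇒ left-skewed (negative skew).

-0.8073, left-skewed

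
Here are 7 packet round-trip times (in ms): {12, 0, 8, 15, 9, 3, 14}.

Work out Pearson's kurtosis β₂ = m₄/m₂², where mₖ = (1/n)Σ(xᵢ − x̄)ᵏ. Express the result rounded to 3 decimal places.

x̄ = 8.7143
Σ(xᵢ − x̄)² = 187.4286 ⇒ m₂ = 26.77551
Σ(xᵢ − x̄)⁴ = 9291.3703 ⇒ m₄ = 1327.33861
m₂² = 716.92795
β₂ = m₄/m₂² = 1327.33861 / 716.92795 ≈ 1.851

1.851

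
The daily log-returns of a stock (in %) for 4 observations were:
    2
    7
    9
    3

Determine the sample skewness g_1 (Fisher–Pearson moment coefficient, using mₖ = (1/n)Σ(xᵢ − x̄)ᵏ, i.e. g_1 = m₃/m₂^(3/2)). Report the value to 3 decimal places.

x̄ = (2 + 7 + 9 + 3) / 4 = 5.2500
deviations (xᵢ − x̄): -3.2500, 1.7500, 3.7500, -2.2500
Σ(xᵢ − x̄)² = 32.7500 ⇒ m₂ = 32.7500/4 = 8.18750
Σ(xᵢ − x̄)³ = 12.3750 ⇒ m₃ = 12.3750/4 = 3.09375
m₂^(3/2) = 8.18750^(1.5) = 23.42756
g_1 = m₃ / m₂^(3/2) = 3.09375 / 23.42756 ≈ 0.132

0.132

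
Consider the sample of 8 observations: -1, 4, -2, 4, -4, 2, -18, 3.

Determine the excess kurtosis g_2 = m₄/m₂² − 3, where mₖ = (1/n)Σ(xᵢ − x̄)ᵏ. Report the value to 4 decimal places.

1.4253

x̄ = -1.5000
Σ(xᵢ − x̄)² = 372.0000 ⇒ m₂ = 46.50000
Σ(xᵢ − x̄)⁴ = 76549.5000 ⇒ m₄ = 9568.68750
m₂² = 2162.25000
g_2 = m₄/m₂² − 3 = 4.42534 − 3 ≈ 1.4253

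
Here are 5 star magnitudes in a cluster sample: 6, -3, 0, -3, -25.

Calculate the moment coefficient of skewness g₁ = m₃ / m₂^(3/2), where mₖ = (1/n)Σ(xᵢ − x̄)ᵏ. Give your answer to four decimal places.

x̄ = (6 - 3 + 0 - 3 - 25) / 5 = -5.0000
deviations (xᵢ − x̄): 11.0000, 2.0000, 5.0000, 2.0000, -20.0000
Σ(xᵢ − x̄)² = 554.0000 ⇒ m₂ = 554.0000/5 = 110.80000
Σ(xᵢ − x̄)³ = -6528.0000 ⇒ m₃ = -6528.0000/5 = -1305.60000
m₂^(3/2) = 110.80000^(1.5) = 1166.29829
g₁ = m₃ / m₂^(3/2) = -1305.60000 / 1166.29829 ≈ -1.1194

-1.1194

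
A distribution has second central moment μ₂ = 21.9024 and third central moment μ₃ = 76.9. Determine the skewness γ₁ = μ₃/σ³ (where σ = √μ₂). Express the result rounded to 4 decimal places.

0.7502

σ = √μ₂ = √21.9024 = 4.68000
σ³ = μ₂^(3/2) = 102.50323
γ₁ = μ₃/σ³ = 76.9 / 102.50323 ≈ 0.7502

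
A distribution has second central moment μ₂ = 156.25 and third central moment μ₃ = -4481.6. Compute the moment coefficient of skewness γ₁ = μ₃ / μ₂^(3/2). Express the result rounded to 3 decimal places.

σ = √μ₂ = √156.25 = 12.50000
σ³ = μ₂^(3/2) = 1953.12500
γ₁ = μ₃/σ³ = -4481.6 / 1953.12500 ≈ -2.295

-2.295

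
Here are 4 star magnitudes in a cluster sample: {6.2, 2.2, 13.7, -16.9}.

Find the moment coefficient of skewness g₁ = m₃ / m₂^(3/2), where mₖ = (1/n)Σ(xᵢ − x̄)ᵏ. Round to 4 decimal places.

x̄ = (6.2 + 2.2 + 13.7 - 16.9) / 4 = 1.3000
deviations (xᵢ − x̄): 4.9000, 0.9000, 12.4000, -18.2000
Σ(xᵢ − x̄)² = 509.8200 ⇒ m₂ = 509.8200/4 = 127.45500
Σ(xᵢ − x̄)³ = -4003.5660 ⇒ m₃ = -4003.5660/4 = -1000.89150
m₂^(3/2) = 127.45500^(1.5) = 1438.91558
g₁ = m₃ / m₂^(3/2) = -1000.89150 / 1438.91558 ≈ -0.6956

-0.6956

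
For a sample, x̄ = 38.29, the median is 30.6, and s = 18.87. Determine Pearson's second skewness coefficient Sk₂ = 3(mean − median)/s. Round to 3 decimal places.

1.223

Sk₂ = 3(38.29 − 30.6) / 18.87 = 3 × 7.6900 / 18.87
    = 23.0700 / 18.87 ≈ 1.223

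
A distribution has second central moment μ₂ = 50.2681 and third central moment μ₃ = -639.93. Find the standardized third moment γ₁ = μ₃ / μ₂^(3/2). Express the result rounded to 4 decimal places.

σ = √μ₂ = √50.2681 = 7.09000
σ³ = μ₂^(3/2) = 356.40083
γ₁ = μ₃/σ³ = -639.93 / 356.40083 ≈ -1.7955

-1.7955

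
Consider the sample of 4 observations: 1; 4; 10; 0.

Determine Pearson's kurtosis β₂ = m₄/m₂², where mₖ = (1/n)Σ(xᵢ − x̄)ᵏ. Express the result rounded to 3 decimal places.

x̄ = 3.7500
Σ(xᵢ − x̄)² = 60.7500 ⇒ m₂ = 15.18750
Σ(xᵢ − x̄)⁴ = 1780.8281 ⇒ m₄ = 445.20703
m₂² = 230.66016
β₂ = m₄/m₂² = 445.20703 / 230.66016 ≈ 1.930

1.930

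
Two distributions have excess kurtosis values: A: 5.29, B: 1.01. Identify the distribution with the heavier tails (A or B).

A

Higher excess kurtosis ⇒ heavier tails relative to the normal distribution.
5.29 vs 1.01: the larger is 5.29, so A has heavier tails.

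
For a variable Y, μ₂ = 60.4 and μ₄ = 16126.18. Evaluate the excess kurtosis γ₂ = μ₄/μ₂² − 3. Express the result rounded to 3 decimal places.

μ₂² = 60.4² = 3648.16000
μ₄/μ₂² = 16126.18 / 3648.16000 = 4.42036
γ₂ = 4.42036 − 3 ≈ 1.420

1.420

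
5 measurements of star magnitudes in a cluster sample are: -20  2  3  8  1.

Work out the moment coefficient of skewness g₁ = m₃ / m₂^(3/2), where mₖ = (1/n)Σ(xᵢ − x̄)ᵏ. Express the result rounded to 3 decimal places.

x̄ = (-20 + 2 + 3 + 8 + 1) / 5 = -1.2000
deviations (xᵢ − x̄): -18.8000, 3.2000, 4.2000, 9.2000, 2.2000
Σ(xᵢ − x̄)² = 470.8000 ⇒ m₂ = 470.8000/5 = 94.16000
Σ(xᵢ − x̄)³ = -5748.4800 ⇒ m₃ = -5748.4800/5 = -1149.69600
m₂^(3/2) = 94.16000^(1.5) = 913.69169
g₁ = m₃ / m₂^(3/2) = -1149.69600 / 913.69169 ≈ -1.258

-1.258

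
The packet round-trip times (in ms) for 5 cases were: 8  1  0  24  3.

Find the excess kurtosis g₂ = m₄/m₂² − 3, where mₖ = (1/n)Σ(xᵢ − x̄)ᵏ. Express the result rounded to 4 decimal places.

x̄ = 7.2000
Σ(xᵢ − x̄)² = 390.8000 ⇒ m₂ = 78.16000
Σ(xᵢ − x̄)⁴ = 84136.0160 ⇒ m₄ = 16827.20320
m₂² = 6108.98560
g₂ = m₄/m₂² − 3 = 2.75450 − 3 ≈ -0.2455

-0.2455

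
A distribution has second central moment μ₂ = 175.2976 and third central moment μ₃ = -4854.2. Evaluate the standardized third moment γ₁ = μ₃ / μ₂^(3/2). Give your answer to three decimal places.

σ = √μ₂ = √175.2976 = 13.24000
σ³ = μ₂^(3/2) = 2320.94022
γ₁ = μ₃/σ³ = -4854.2 / 2320.94022 ≈ -2.091

-2.091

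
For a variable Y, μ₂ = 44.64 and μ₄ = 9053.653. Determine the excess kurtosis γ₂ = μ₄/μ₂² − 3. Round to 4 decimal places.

μ₂² = 44.64² = 1992.72960
μ₄/μ₂² = 9053.653 / 1992.72960 = 4.54334
γ₂ = 4.54334 − 3 ≈ 1.5433

1.5433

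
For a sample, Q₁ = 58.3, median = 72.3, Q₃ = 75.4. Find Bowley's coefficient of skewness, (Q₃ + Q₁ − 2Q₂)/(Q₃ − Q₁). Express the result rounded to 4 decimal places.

-0.6374

numerator: Q₃ + Q₁ − 2Q₂ = 75.4 + 58.3 − 2×72.3 = -10.9000
denominator: Q₃ − Q₁ = 75.4 − 58.3 = 17.1000
Bowley skewness = -10.9000 / 17.1000 ≈ -0.6374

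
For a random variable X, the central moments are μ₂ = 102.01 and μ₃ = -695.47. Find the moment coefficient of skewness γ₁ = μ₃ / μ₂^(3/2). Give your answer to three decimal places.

σ = √μ₂ = √102.01 = 10.10000
σ³ = μ₂^(3/2) = 1030.30100
γ₁ = μ₃/σ³ = -695.47 / 1030.30100 ≈ -0.675

-0.675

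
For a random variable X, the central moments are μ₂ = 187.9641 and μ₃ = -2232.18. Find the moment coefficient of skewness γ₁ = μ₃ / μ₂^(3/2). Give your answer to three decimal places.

-0.866

σ = √μ₂ = √187.9641 = 13.71000
σ³ = μ₂^(3/2) = 2576.98781
γ₁ = μ₃/σ³ = -2232.18 / 2576.98781 ≈ -0.866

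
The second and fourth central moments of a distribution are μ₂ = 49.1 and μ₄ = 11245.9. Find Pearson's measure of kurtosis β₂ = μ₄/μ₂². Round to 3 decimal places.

4.665

μ₂² = 49.1² = 2410.81000
μ₄/μ₂² = 11245.9 / 2410.81000 = 4.66478
β₂ ≈ 4.665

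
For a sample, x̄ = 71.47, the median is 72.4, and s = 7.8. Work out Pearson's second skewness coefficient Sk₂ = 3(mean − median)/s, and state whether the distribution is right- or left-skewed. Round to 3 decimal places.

-0.358, left-skewed

Sk₂ = 3(71.47 − 72.4) / 7.8 = 3 × -0.9300 / 7.8
    = -2.7900 / 7.8 ≈ -0.358
Sk₂ < 0 ⇒ mean < median ⇒ left-skewed (negative skew).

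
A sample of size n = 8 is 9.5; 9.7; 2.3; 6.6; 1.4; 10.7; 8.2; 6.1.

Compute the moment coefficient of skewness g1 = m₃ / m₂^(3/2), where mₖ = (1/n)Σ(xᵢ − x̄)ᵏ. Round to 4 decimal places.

x̄ = (9.5 + 9.7 + 2.3 + 6.6 + 1.4 + 10.7 + 8.2 + 6.1) / 8 = 6.8125
deviations (xᵢ − x̄): 2.6875, 2.8875, -4.5125, -0.2125, -5.4125, 3.8875, 1.3875, -0.7125
Σ(xᵢ − x̄)² = 82.8087 ⇒ m₂ = 82.8087/8 = 10.35109
Σ(xᵢ − x̄)³ = -145.9103 ⇒ m₃ = -145.9103/8 = -18.23879
m₂^(3/2) = 10.35109^(1.5) = 33.30269
g1 = m₃ / m₂^(3/2) = -18.23879 / 33.30269 ≈ -0.5477

-0.5477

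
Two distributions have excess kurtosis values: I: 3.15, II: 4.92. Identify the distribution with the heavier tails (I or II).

II

Higher excess kurtosis ⇒ heavier tails relative to the normal distribution.
3.15 vs 4.92: the larger is 4.92, so II has heavier tails.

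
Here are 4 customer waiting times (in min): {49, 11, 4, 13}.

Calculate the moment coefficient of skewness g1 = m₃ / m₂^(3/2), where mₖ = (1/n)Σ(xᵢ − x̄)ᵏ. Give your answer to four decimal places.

1.0255

x̄ = (49 + 11 + 4 + 13) / 4 = 19.2500
deviations (xᵢ − x̄): 29.7500, -8.2500, -15.2500, -6.2500
Σ(xᵢ − x̄)² = 1224.7500 ⇒ m₂ = 1224.7500/4 = 306.18750
Σ(xᵢ − x̄)³ = 21978.3750 ⇒ m₃ = 21978.3750/4 = 5494.59375
m₂^(3/2) = 306.18750^(1.5) = 5357.73446
g1 = m₃ / m₂^(3/2) = 5494.59375 / 5357.73446 ≈ 1.0255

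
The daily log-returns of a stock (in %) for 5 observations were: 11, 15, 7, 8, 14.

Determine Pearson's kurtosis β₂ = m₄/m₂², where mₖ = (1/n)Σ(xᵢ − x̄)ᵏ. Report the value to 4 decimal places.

x̄ = 11.0000
Σ(xᵢ − x̄)² = 50.0000 ⇒ m₂ = 10.00000
Σ(xᵢ − x̄)⁴ = 674.0000 ⇒ m₄ = 134.80000
m₂² = 100.00000
β₂ = m₄/m₂² = 134.80000 / 100.00000 ≈ 1.3480

1.3480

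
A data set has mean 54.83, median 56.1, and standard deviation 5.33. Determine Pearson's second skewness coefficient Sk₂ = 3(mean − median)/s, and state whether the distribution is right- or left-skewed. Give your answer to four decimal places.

Sk₂ = 3(54.83 − 56.1) / 5.33 = 3 × -1.2700 / 5.33
    = -3.8100 / 5.33 ≈ -0.7148
Sk₂ < 0 ⇒ mean < median ⇒ left-skewed (negative skew).

-0.7148, left-skewed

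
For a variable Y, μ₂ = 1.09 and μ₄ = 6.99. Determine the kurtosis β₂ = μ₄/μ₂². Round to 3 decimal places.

μ₂² = 1.09² = 1.18810
μ₄/μ₂² = 6.99 / 1.18810 = 5.88334
β₂ ≈ 5.883

5.883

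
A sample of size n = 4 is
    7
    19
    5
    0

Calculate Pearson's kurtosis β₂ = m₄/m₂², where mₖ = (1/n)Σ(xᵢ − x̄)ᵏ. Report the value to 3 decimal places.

x̄ = 7.7500
Σ(xᵢ − x̄)² = 194.7500 ⇒ m₂ = 48.68750
Σ(xᵢ − x̄)⁴ = 19683.0781 ⇒ m₄ = 4920.76953
m₂² = 2370.47266
β₂ = m₄/m₂² = 4920.76953 / 2370.47266 ≈ 2.076

2.076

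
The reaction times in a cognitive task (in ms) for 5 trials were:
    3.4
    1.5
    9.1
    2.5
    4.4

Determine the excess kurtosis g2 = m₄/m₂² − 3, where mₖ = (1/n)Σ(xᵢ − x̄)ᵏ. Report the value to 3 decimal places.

-0.344

x̄ = 4.1800
Σ(xᵢ − x̄)² = 34.8680 ⇒ m₂ = 6.97360
Σ(xᵢ − x̄)⁴ = 645.8751 ⇒ m₄ = 129.17502
m₂² = 48.63110
g2 = m₄/m₂² − 3 = 2.65622 − 3 ≈ -0.344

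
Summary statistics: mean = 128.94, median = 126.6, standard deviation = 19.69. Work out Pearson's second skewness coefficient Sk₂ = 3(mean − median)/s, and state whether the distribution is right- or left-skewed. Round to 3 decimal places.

0.357, right-skewed

Sk₂ = 3(128.94 − 126.6) / 19.69 = 3 × 2.3400 / 19.69
    = 7.0200 / 19.69 ≈ 0.357
Sk₂ > 0 ⇒ mean > median ⇒ right-skewed (positive skew).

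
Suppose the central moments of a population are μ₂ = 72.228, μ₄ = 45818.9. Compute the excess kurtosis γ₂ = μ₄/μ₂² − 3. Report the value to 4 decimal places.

μ₂² = 72.228² = 5216.88398
μ₄/μ₂² = 45818.9 / 5216.88398 = 8.78281
γ₂ = 8.78281 − 3 ≈ 5.7828

5.7828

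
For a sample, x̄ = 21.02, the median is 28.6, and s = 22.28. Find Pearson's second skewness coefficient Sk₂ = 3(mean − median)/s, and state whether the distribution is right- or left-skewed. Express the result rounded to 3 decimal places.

-1.021, left-skewed

Sk₂ = 3(21.02 − 28.6) / 22.28 = 3 × -7.5800 / 22.28
    = -22.7400 / 22.28 ≈ -1.021
Sk₂ < 0 ⇒ mean < median ⇒ left-skewed (negative skew).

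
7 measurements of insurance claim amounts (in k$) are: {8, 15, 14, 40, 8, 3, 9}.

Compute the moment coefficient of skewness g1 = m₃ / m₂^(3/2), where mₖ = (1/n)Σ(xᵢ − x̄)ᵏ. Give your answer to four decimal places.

x̄ = (8 + 15 + 14 + 40 + 8 + 3 + 9) / 7 = 13.8571
deviations (xᵢ − x̄): -5.8571, 1.1429, 0.1429, 26.1429, -5.8571, -10.8571, -4.8571
Σ(xᵢ − x̄)² = 894.8571 ⇒ m₂ = 894.8571/7 = 127.83673
Σ(xᵢ − x̄)³ = 16072.5306 ⇒ m₃ = 16072.5306/7 = 2296.07580
m₂^(3/2) = 127.83673^(1.5) = 1445.38487
g1 = m₃ / m₂^(3/2) = 2296.07580 / 1445.38487 ≈ 1.5886

1.5886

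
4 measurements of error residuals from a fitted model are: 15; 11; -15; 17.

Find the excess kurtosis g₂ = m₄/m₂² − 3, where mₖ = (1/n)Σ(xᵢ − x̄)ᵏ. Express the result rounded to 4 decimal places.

x̄ = 7.0000
Σ(xᵢ − x̄)² = 664.0000 ⇒ m₂ = 166.00000
Σ(xᵢ − x̄)⁴ = 248608.0000 ⇒ m₄ = 62152.00000
m₂² = 27556.00000
g₂ = m₄/m₂² − 3 = 2.25548 − 3 ≈ -0.7445

-0.7445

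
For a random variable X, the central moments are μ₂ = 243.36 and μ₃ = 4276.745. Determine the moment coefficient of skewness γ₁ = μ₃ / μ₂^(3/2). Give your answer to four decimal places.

σ = √μ₂ = √243.36 = 15.60000
σ³ = μ₂^(3/2) = 3796.41600
γ₁ = μ₃/σ³ = 4276.745 / 3796.41600 ≈ 1.1265

1.1265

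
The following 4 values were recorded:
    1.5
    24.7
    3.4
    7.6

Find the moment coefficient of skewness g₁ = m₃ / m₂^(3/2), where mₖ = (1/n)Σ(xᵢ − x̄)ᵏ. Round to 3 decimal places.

x̄ = (1.5 + 24.7 + 3.4 + 7.6) / 4 = 9.3000
deviations (xᵢ − x̄): -7.8000, 15.4000, -5.9000, -1.7000
Σ(xᵢ − x̄)² = 335.7000 ⇒ m₂ = 335.7000/4 = 83.92500
Σ(xᵢ − x̄)³ = 2967.4200 ⇒ m₃ = 2967.4200/4 = 741.85500
m₂^(3/2) = 83.92500^(1.5) = 768.84187
g₁ = m₃ / m₂^(3/2) = 741.85500 / 768.84187 ≈ 0.965

0.965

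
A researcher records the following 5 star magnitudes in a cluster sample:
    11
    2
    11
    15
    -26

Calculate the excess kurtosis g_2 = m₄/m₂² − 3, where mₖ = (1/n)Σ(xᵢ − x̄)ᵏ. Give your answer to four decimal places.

-0.1649

x̄ = 2.6000
Σ(xᵢ − x̄)² = 1113.2000 ⇒ m₂ = 222.64000
Σ(xᵢ − x̄)⁴ = 702658.2560 ⇒ m₄ = 140531.65120
m₂² = 49568.56960
g_2 = m₄/m₂² − 3 = 2.83510 − 3 ≈ -0.1649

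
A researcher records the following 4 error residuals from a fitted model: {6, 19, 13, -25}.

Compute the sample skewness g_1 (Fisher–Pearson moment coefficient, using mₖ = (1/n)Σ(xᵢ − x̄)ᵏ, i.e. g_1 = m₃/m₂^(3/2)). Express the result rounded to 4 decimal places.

x̄ = (6 + 19 + 13 - 25) / 4 = 3.2500
deviations (xᵢ − x̄): 2.7500, 15.7500, 9.7500, -28.2500
Σ(xᵢ − x̄)² = 1148.7500 ⇒ m₂ = 1148.7500/4 = 287.18750
Σ(xᵢ − x̄)³ = -17690.6250 ⇒ m₃ = -17690.6250/4 = -4422.65625
m₂^(3/2) = 287.18750^(1.5) = 4866.85379
g_1 = m₃ / m₂^(3/2) = -4422.65625 / 4866.85379 ≈ -0.9087

-0.9087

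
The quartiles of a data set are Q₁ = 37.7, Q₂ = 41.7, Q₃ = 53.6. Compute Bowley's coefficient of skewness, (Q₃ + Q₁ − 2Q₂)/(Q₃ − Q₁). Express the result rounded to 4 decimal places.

0.4969

numerator: Q₃ + Q₁ − 2Q₂ = 53.6 + 37.7 − 2×41.7 = 7.9000
denominator: Q₃ − Q₁ = 53.6 − 37.7 = 15.9000
Bowley skewness = 7.9000 / 15.9000 ≈ 0.4969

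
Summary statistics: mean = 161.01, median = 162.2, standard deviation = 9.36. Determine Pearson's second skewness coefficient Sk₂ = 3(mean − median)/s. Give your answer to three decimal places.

Sk₂ = 3(161.01 − 162.2) / 9.36 = 3 × -1.1900 / 9.36
    = -3.5700 / 9.36 ≈ -0.381

-0.381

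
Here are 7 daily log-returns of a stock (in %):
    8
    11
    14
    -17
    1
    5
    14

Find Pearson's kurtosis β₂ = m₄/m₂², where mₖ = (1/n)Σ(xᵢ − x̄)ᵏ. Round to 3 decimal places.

3.562

x̄ = 5.1429
Σ(xᵢ − x̄)² = 706.8571 ⇒ m₂ = 100.97959
Σ(xᵢ − x̄)⁴ = 254246.7055 ⇒ m₄ = 36320.95793
m₂² = 10196.87797
β₂ = m₄/m₂² = 36320.95793 / 10196.87797 ≈ 3.562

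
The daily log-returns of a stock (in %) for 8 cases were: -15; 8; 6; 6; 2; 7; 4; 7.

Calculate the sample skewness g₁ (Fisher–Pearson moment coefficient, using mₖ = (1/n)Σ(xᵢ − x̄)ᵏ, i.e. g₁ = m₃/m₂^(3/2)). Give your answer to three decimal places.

-2.000

x̄ = (-15 + 8 + 6 + 6 + 2 + 7 + 4 + 7) / 8 = 3.1250
deviations (xᵢ − x̄): -18.1250, 4.8750, 2.8750, 2.8750, -1.1250, 3.8750, 0.8750, 3.8750
Σ(xᵢ − x̄)² = 400.8750 ⇒ m₂ = 400.8750/8 = 50.10938
Σ(xᵢ − x̄)³ = -5675.3438 ⇒ m₃ = -5675.3438/8 = -709.41797
m₂^(3/2) = 50.10938^(1.5) = 354.71412
g₁ = m₃ / m₂^(3/2) = -709.41797 / 354.71412 ≈ -2.000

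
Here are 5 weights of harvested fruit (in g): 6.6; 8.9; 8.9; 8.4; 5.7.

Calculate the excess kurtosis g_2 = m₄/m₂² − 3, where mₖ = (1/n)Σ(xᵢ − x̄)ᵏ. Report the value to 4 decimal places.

x̄ = 7.7000
Σ(xᵢ − x̄)² = 8.5800 ⇒ m₂ = 1.71600
Σ(xᵢ − x̄)⁴ = 21.8514 ⇒ m₄ = 4.37028
m₂² = 2.94466
g_2 = m₄/m₂² − 3 = 1.48414 − 3 ≈ -1.5159

-1.5159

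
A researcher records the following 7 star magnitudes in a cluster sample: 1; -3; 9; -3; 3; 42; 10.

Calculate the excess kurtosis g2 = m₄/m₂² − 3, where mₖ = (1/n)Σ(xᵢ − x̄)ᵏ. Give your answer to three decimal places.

1.205

x̄ = 8.4286
Σ(xᵢ − x̄)² = 1475.7143 ⇒ m₂ = 210.81633
Σ(xᵢ − x̄)⁴ = 1308260.0058 ⇒ m₄ = 186894.28655
m₂² = 44443.52353
g2 = m₄/m₂² − 3 = 4.20521 − 3 ≈ 1.205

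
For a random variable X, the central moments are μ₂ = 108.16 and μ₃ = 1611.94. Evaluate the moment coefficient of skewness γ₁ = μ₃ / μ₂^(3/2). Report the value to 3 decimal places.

1.433

σ = √μ₂ = √108.16 = 10.40000
σ³ = μ₂^(3/2) = 1124.86400
γ₁ = μ₃/σ³ = 1611.94 / 1124.86400 ≈ 1.433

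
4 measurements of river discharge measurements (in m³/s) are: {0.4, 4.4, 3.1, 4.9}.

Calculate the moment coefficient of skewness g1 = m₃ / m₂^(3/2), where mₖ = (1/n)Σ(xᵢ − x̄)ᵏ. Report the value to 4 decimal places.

x̄ = (0.4 + 4.4 + 3.1 + 4.9) / 4 = 3.2000
deviations (xᵢ − x̄): -2.8000, 1.2000, -0.1000, 1.7000
Σ(xᵢ − x̄)² = 12.1800 ⇒ m₂ = 12.1800/4 = 3.04500
Σ(xᵢ − x̄)³ = -15.3120 ⇒ m₃ = -15.3120/4 = -3.82800
m₂^(3/2) = 3.04500^(1.5) = 5.31350
g1 = m₃ / m₂^(3/2) = -3.82800 / 5.31350 ≈ -0.7204

-0.7204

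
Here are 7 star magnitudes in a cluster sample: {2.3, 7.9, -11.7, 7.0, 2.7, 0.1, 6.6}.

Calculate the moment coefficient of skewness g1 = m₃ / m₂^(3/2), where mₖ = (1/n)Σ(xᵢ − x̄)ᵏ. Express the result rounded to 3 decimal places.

-1.325

x̄ = (2.3 + 7.9 - 11.7 + 7.0 + 2.7 + 0.1 + 6.6) / 7 = 2.1286
deviations (xᵢ − x̄): 0.1714, 5.7714, -13.8286, 4.8714, 0.5714, -2.0286, 4.4714
Σ(xᵢ − x̄)² = 272.7343 ⇒ m₂ = 272.7343/7 = 38.96204
Σ(xᵢ − x̄)³ = -2255.3394 ⇒ m₃ = -2255.3394/7 = -322.19134
m₂^(3/2) = 38.96204^(1.5) = 243.19943
g1 = m₃ / m₂^(3/2) = -322.19134 / 243.19943 ≈ -1.325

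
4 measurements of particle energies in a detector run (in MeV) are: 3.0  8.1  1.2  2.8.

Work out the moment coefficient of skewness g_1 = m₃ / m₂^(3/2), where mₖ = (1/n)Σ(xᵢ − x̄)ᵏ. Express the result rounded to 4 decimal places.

x̄ = (3.0 + 8.1 + 1.2 + 2.8) / 4 = 3.7750
deviations (xᵢ − x̄): -0.7750, 4.3250, -2.5750, -0.9750
Σ(xᵢ − x̄)² = 26.8875 ⇒ m₂ = 26.8875/4 = 6.72187
Σ(xᵢ − x̄)³ = 62.4356 ⇒ m₃ = 62.4356/4 = 15.60891
m₂^(3/2) = 6.72187^(1.5) = 17.42752
g_1 = m₃ / m₂^(3/2) = 15.60891 / 17.42752 ≈ 0.8956

0.8956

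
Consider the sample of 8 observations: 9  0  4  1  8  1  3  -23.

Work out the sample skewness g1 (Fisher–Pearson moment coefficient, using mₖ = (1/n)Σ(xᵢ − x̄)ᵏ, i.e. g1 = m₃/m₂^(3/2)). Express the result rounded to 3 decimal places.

-1.775

x̄ = (9 + 0 + 4 + 1 + 8 + 1 + 3 - 23) / 8 = 0.3750
deviations (xᵢ − x̄): 8.6250, -0.3750, 3.6250, 0.6250, 7.6250, 0.6250, 2.6250, -23.3750
Σ(xᵢ − x̄)² = 699.8750 ⇒ m₂ = 699.8750/8 = 87.48438
Σ(xᵢ − x̄)³ = -11620.7813 ⇒ m₃ = -11620.7813/8 = -1452.59766
m₂^(3/2) = 87.48438^(1.5) = 818.26833
g1 = m₃ / m₂^(3/2) = -1452.59766 / 818.26833 ≈ -1.775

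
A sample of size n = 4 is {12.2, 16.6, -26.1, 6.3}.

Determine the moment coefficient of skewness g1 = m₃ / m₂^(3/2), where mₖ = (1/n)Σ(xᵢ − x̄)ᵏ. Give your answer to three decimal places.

-0.995

x̄ = (12.2 + 16.6 - 26.1 + 6.3) / 4 = 2.2500
deviations (xᵢ − x̄): 9.9500, 14.3500, -28.3500, 4.0500
Σ(xᵢ − x̄)² = 1125.0500 ⇒ m₂ = 1125.0500/4 = 281.26250
Σ(xᵢ − x̄)³ = -18779.0400 ⇒ m₃ = -18779.0400/4 = -4694.76000
m₂^(3/2) = 281.26250^(1.5) = 4717.02034
g1 = m₃ / m₂^(3/2) = -4694.76000 / 4717.02034 ≈ -0.995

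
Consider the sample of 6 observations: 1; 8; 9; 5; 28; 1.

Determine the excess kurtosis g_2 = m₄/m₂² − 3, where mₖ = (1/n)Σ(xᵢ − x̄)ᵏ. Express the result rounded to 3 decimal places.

x̄ = 8.6667
Σ(xᵢ − x̄)² = 505.3333 ⇒ m₂ = 84.22222
Σ(xᵢ − x̄)⁴ = 146800.4444 ⇒ m₄ = 24466.74074
m₂² = 7093.38272
g_2 = m₄/m₂² − 3 = 3.44923 − 3 ≈ 0.449

0.449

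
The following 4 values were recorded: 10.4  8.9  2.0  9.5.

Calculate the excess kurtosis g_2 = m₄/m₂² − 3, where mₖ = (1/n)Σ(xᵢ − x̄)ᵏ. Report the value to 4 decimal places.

-0.7309

x̄ = 7.7000
Σ(xᵢ − x̄)² = 44.4600 ⇒ m₂ = 11.11500
Σ(xᵢ − x̄)⁴ = 1121.3154 ⇒ m₄ = 280.32885
m₂² = 123.54323
g_2 = m₄/m₂² − 3 = 2.26908 − 3 ≈ -0.7309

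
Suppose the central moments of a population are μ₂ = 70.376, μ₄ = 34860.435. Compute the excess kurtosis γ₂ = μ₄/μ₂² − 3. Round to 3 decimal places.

4.039

μ₂² = 70.376² = 4952.78138
μ₄/μ₂² = 34860.435 / 4952.78138 = 7.03856
γ₂ = 7.03856 − 3 ≈ 4.039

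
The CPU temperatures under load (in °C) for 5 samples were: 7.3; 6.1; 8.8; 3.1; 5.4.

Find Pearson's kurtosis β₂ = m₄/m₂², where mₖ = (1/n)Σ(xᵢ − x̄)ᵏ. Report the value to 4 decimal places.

x̄ = 6.1400
Σ(xᵢ − x̄)² = 18.2120 ⇒ m₂ = 3.64240
Σ(xᵢ − x̄)⁴ = 137.5818 ⇒ m₄ = 27.51636
m₂² = 13.26708
β₂ = m₄/m₂² = 27.51636 / 13.26708 ≈ 2.0740

2.0740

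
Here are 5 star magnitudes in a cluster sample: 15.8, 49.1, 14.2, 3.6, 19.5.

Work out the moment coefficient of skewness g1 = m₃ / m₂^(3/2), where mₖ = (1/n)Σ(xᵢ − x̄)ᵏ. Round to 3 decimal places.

x̄ = (15.8 + 49.1 + 14.2 + 3.6 + 19.5) / 5 = 20.4400
deviations (xᵢ − x̄): -4.6400, 28.6600, -6.2400, -16.8400, -0.9400
Σ(xᵢ − x̄)² = 1166.3320 ⇒ m₂ = 1166.3320/5 = 233.26640
Σ(xᵢ − x̄)³ = 18421.9178 ⇒ m₃ = 18421.9178/5 = 3684.38357
m₂^(3/2) = 233.26640^(1.5) = 3562.69202
g1 = m₃ / m₂^(3/2) = 3684.38357 / 3562.69202 ≈ 1.034

1.034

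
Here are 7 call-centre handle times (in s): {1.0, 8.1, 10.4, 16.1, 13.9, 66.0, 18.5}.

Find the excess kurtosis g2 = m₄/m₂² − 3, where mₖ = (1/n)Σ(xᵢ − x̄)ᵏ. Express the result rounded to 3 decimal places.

x̄ = 19.1429
Σ(xᵢ − x̄)² = 2760.2971 ⇒ m₂ = 394.32816
Σ(xᵢ − x̄)⁴ = 4950526.6413 ⇒ m₄ = 707218.09161
m₂² = 155494.70034
g2 = m₄/m₂² − 3 = 4.54818 − 3 ≈ 1.548

1.548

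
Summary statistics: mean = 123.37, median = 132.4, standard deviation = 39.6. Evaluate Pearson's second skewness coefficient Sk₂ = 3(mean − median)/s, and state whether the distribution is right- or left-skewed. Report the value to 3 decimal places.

-0.684, left-skewed

Sk₂ = 3(123.37 − 132.4) / 39.6 = 3 × -9.0300 / 39.6
    = -27.0900 / 39.6 ≈ -0.684
Sk₂ < 0 ⇒ mean < median ⇒ left-skewed (negative skew).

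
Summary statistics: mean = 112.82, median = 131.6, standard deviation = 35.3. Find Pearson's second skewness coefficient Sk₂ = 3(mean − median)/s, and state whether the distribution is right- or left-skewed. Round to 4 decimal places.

-1.5960, left-skewed

Sk₂ = 3(112.82 − 131.6) / 35.3 = 3 × -18.7800 / 35.3
    = -56.3400 / 35.3 ≈ -1.5960
Sk₂ < 0 ⇒ mean < median ⇒ left-skewed (negative skew).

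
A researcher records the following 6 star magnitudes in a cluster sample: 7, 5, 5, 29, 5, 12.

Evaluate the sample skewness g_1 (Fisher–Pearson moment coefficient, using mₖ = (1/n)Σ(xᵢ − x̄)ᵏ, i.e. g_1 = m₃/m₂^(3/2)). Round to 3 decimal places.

1.499

x̄ = (7 + 5 + 5 + 29 + 5 + 12) / 6 = 10.5000
deviations (xᵢ − x̄): -3.5000, -5.5000, -5.5000, 18.5000, -5.5000, 1.5000
Σ(xᵢ − x̄)² = 447.5000 ⇒ m₂ = 447.5000/6 = 74.58333
Σ(xᵢ − x̄)³ = 5793.0000 ⇒ m₃ = 5793.0000/6 = 965.50000
m₂^(3/2) = 74.58333^(1.5) = 644.11392
g_1 = m₃ / m₂^(3/2) = 965.50000 / 644.11392 ≈ 1.499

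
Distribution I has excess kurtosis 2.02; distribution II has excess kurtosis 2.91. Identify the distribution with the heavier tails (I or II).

II

Higher excess kurtosis ⇒ heavier tails relative to the normal distribution.
2.02 vs 2.91: the larger is 2.91, so II has heavier tails.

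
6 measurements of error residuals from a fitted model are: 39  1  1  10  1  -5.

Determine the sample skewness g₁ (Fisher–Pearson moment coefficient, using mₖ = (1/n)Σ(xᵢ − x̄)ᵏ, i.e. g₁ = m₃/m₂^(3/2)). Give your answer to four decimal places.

x̄ = (39 + 1 + 1 + 10 + 1 - 5) / 6 = 7.8333
deviations (xᵢ − x̄): 31.1667, -6.8333, -6.8333, 2.1667, -6.8333, -12.8333
Σ(xᵢ − x̄)² = 1280.8333 ⇒ m₂ = 1280.8333/6 = 213.47222
Σ(xᵢ − x̄)³ = 27213.4444 ⇒ m₃ = 27213.4444/6 = 4535.57407
m₂^(3/2) = 213.47222^(1.5) = 3118.97617
g₁ = m₃ / m₂^(3/2) = 4535.57407 / 3118.97617 ≈ 1.4542

1.4542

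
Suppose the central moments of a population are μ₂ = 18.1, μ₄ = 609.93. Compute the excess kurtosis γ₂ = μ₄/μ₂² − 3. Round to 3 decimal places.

μ₂² = 18.1² = 327.61000
μ₄/μ₂² = 609.93 / 327.61000 = 1.86176
γ₂ = 1.86176 − 3 ≈ -1.138

-1.138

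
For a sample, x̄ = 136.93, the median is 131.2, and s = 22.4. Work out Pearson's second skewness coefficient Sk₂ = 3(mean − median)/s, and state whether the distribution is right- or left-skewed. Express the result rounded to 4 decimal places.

Sk₂ = 3(136.93 − 131.2) / 22.4 = 3 × 5.7300 / 22.4
    = 17.1900 / 22.4 ≈ 0.7674
Sk₂ > 0 ⇒ mean > median ⇒ right-skewed (positive skew).

0.7674, right-skewed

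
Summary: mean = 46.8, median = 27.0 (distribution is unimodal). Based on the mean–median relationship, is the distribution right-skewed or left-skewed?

mean − median = 46.8 − 27.0 = 19.8
mean > median ⇒ the longer tail is on the right ⇒ right-skewed (positively skewed).

right-skewed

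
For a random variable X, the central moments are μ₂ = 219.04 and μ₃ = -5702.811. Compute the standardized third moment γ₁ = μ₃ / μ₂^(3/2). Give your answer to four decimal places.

-1.7592

σ = √μ₂ = √219.04 = 14.80000
σ³ = μ₂^(3/2) = 3241.79200
γ₁ = μ₃/σ³ = -5702.811 / 3241.79200 ≈ -1.7592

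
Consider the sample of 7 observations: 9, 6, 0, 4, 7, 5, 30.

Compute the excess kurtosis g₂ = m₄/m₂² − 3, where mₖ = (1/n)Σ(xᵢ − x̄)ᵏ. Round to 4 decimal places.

1.4775

x̄ = 8.7143
Σ(xᵢ − x̄)² = 575.4286 ⇒ m₂ = 82.20408
Σ(xᵢ − x̄)⁴ = 211796.8397 ⇒ m₄ = 30256.69138
m₂² = 6757.51104
g₂ = m₄/m₂² − 3 = 4.47749 − 3 ≈ 1.4775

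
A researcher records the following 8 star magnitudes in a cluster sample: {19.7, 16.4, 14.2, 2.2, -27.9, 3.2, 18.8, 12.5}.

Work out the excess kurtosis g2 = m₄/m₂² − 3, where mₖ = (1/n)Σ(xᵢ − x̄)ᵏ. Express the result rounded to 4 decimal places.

x̄ = 7.3875
Σ(xᵢ − x̄)² = 1725.2688 ⇒ m₂ = 215.65859
Σ(xᵢ − x̄)⁴ = 1600954.0012 ⇒ m₄ = 200119.25015
m₂² = 46508.62906
g2 = m₄/m₂² − 3 = 4.30284 − 3 ≈ 1.3028

1.3028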